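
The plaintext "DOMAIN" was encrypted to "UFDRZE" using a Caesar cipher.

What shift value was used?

Step 1: Compare first letters: D (position 3) -> U (position 20).
Step 2: Shift = (20 - 3) mod 26 = 17.
The shift value is 17.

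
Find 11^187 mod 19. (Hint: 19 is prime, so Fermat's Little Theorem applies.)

Step 1: Since 19 is prime, by Fermat's Little Theorem: 11^18 = 1 (mod 19).
Step 2: Reduce exponent: 187 mod 18 = 7.
Step 3: So 11^187 = 11^7 (mod 19).
Step 4: 11^7 mod 19 = 11.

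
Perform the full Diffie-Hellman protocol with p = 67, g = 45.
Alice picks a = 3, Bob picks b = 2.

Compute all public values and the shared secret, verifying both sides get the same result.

Step 1: A = g^a mod p = 45^3 mod 67 = 5.
Step 2: B = g^b mod p = 45^2 mod 67 = 15.
Step 3: Alice computes s = B^a mod p = 15^3 mod 67 = 25.
Step 4: Bob computes s = A^b mod p = 5^2 mod 67 = 25.
Both sides agree: shared secret = 25.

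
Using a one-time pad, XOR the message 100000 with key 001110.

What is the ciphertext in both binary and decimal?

Step 1: Write out the XOR operation bit by bit:
  Message: 100000
  Key:     001110
  XOR:     101110
Step 2: Convert to decimal: 101110 = 46.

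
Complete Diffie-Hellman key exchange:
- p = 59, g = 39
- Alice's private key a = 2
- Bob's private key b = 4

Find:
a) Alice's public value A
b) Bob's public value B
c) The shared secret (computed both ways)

Step 1: A = g^a mod p = 39^2 mod 59 = 46.
Step 2: B = g^b mod p = 39^4 mod 59 = 51.
Step 3: Alice computes s = B^a mod p = 51^2 mod 59 = 5.
Step 4: Bob computes s = A^b mod p = 46^4 mod 59 = 5.
Both sides agree: shared secret = 5.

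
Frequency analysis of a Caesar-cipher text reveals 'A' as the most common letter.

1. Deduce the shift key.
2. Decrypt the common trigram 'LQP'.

Step 1: In English, 'E' is the most frequent letter (12.7%).
Step 2: The most frequent ciphertext letter is 'A' (position 0).
Step 3: Shift = (0 - 4) mod 26 = 22.
Step 4: Decrypt 'LQP' by shifting back 22:
  L -> P
  Q -> U
  P -> T
Step 5: 'LQP' decrypts to 'PUT'.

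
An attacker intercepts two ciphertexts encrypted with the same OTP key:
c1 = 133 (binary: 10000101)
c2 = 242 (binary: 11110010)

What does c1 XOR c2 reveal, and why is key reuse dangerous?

Step 1: c1 XOR c2 = (m1 XOR k) XOR (m2 XOR k).
Step 2: By XOR associativity/commutativity: = m1 XOR m2 XOR k XOR k = m1 XOR m2.
Step 3: 10000101 XOR 11110010 = 01110111 = 119.
Step 4: The key cancels out! An attacker learns m1 XOR m2 = 119, revealing the relationship between plaintexts.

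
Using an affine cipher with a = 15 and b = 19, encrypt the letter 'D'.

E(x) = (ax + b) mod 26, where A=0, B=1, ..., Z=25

Step 1: Convert 'D' to number: x = 3.
Step 2: E(3) = (15 * 3 + 19) mod 26 = 64 mod 26 = 12.
Step 3: Convert 12 back to letter: M.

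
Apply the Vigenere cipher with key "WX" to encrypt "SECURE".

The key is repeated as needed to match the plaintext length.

Step 1: Repeat key to match plaintext length:
  Plaintext: SECURE
  Key:       WXWXWX
Step 2: Encrypt each letter:
  S(18) + W(22) = (18+22) mod 26 = 14 = O
  E(4) + X(23) = (4+23) mod 26 = 1 = B
  C(2) + W(22) = (2+22) mod 26 = 24 = Y
  U(20) + X(23) = (20+23) mod 26 = 17 = R
  R(17) + W(22) = (17+22) mod 26 = 13 = N
  E(4) + X(23) = (4+23) mod 26 = 1 = B
Ciphertext: OBYRNB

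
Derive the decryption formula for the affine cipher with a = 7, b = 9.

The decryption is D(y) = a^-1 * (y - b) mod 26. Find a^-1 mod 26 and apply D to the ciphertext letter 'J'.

Step 1: Find a^-1, the modular inverse of 7 mod 26.
Step 2: We need 7 * a^-1 = 1 (mod 26).
Step 3: 7 * 15 = 105 = 4 * 26 + 1, so a^-1 = 15.
Step 4: D(y) = 15(y - 9) mod 26.
Step 5: Apply to 'J' (y = 9): D(9) = 15 * (9 - 9) mod 26 = 15 * 0 mod 26 = 0 -> 'A'.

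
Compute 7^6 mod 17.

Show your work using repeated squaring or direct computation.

Step 1: Compute 7^6 mod 17 step by step, reducing modulo 17 at each step.
  7^1 mod 17 = 7
  7^2 mod 17 = (7 * 7) mod 17 = 15
  7^3 mod 17 = (15 * 7) mod 17 = 3
  7^4 mod 17 = (3 * 7) mod 17 = 4
  7^5 mod 17 = (4 * 7) mod 17 = 11
  7^6 mod 17 = (11 * 7) mod 17 = 9
Step 2: Result = 9.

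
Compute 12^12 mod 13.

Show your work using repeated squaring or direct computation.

Step 1: Compute 12^12 mod 13 step by step, reducing modulo 13 at each step.
  12^1 mod 13 = 12
  12^2 mod 13 = (12 * 12) mod 13 = 1
  12^3 mod 13 = (1 * 12) mod 13 = 12
  12^4 mod 13 = (12 * 12) mod 13 = 1
  12^5 mod 13 = (1 * 12) mod 13 = 12
  12^6 mod 13 = (12 * 12) mod 13 = 1
  12^7 mod 13 = (1 * 12) mod 13 = 12
  12^8 mod 13 = (12 * 12) mod 13 = 1
  12^9 mod 13 = (1 * 12) mod 13 = 12
  12^10 mod 13 = (12 * 12) mod 13 = 1
  12^11 mod 13 = (1 * 12) mod 13 = 12
  12^12 mod 13 = (12 * 12) mod 13 = 1
Step 2: Result = 1.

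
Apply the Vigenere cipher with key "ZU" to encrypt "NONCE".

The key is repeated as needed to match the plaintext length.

Step 1: Repeat key to match plaintext length:
  Plaintext: NONCE
  Key:       ZUZUZ
Step 2: Encrypt each letter:
  N(13) + Z(25) = (13+25) mod 26 = 12 = M
  O(14) + U(20) = (14+20) mod 26 = 8 = I
  N(13) + Z(25) = (13+25) mod 26 = 12 = M
  C(2) + U(20) = (2+20) mod 26 = 22 = W
  E(4) + Z(25) = (4+25) mod 26 = 3 = D
Ciphertext: MIMWD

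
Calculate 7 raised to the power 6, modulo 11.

Step 1: Compute 7^6 mod 11 step by step, reducing modulo 11 at each step.
  7^1 mod 11 = 7
  7^2 mod 11 = (7 * 7) mod 11 = 5
  7^3 mod 11 = (5 * 7) mod 11 = 2
  7^4 mod 11 = (2 * 7) mod 11 = 3
  7^5 mod 11 = (3 * 7) mod 11 = 10
  7^6 mod 11 = (10 * 7) mod 11 = 4
Step 2: Result = 4.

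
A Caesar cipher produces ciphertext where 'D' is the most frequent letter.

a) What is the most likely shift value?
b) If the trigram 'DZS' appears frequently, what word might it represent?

Step 1: In English, 'E' is the most frequent letter (12.7%).
Step 2: The most frequent ciphertext letter is 'D' (position 3).
Step 3: Shift = (3 - 4) mod 26 = 25.
Step 4: Decrypt 'DZS' by shifting back 25:
  D -> E
  Z -> A
  S -> T
Step 5: 'DZS' decrypts to 'EAT'.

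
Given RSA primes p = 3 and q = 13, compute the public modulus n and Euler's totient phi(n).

Step 1: n = p * q = 3 * 13 = 39.
Step 2: phi(n) = (p-1)(q-1) = 2 * 12 = 24.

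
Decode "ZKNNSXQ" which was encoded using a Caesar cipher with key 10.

Step 1: Reverse the shift by subtracting 10 from each letter position.
  Z (position 25) -> position (25-10) mod 26 = 15 -> P
  K (position 10) -> position (10-10) mod 26 = 0 -> A
  N (position 13) -> position (13-10) mod 26 = 3 -> D
  N (position 13) -> position (13-10) mod 26 = 3 -> D
  S (position 18) -> position (18-10) mod 26 = 8 -> I
  X (position 23) -> position (23-10) mod 26 = 13 -> N
  Q (position 16) -> position (16-10) mod 26 = 6 -> G
Decrypted message: PADDING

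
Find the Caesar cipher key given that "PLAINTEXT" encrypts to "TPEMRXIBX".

Step 1: Compare first letters: P (position 15) -> T (position 19).
Step 2: Shift = (19 - 15) mod 26 = 4.
The shift value is 4.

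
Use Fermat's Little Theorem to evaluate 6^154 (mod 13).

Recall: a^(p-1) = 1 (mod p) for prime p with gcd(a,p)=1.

Step 1: Since 13 is prime, by Fermat's Little Theorem: 6^12 = 1 (mod 13).
Step 2: Reduce exponent: 154 mod 12 = 10.
Step 3: So 6^154 = 6^10 (mod 13).
Step 4: 6^10 mod 13 = 4.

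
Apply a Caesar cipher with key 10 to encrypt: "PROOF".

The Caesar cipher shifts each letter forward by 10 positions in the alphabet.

Step 1: For each letter, shift forward by 10 positions (mod 26).
  P (position 15) -> position (15+10) mod 26 = 25 -> Z
  R (position 17) -> position (17+10) mod 26 = 1 -> B
  O (position 14) -> position (14+10) mod 26 = 24 -> Y
  O (position 14) -> position (14+10) mod 26 = 24 -> Y
  F (position 5) -> position (5+10) mod 26 = 15 -> P
Result: ZBYYP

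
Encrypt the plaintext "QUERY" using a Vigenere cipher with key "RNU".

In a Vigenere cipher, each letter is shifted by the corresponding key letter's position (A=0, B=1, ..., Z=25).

Step 1: Repeat key to match plaintext length:
  Plaintext: QUERY
  Key:       RNURN
Step 2: Encrypt each letter:
  Q(16) + R(17) = (16+17) mod 26 = 7 = H
  U(20) + N(13) = (20+13) mod 26 = 7 = H
  E(4) + U(20) = (4+20) mod 26 = 24 = Y
  R(17) + R(17) = (17+17) mod 26 = 8 = I
  Y(24) + N(13) = (24+13) mod 26 = 11 = L
Ciphertext: HHYIL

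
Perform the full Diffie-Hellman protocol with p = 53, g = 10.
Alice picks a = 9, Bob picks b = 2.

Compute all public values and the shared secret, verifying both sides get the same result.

Step 1: A = g^a mod p = 10^9 mod 53 = 28.
Step 2: B = g^b mod p = 10^2 mod 53 = 47.
Step 3: Alice computes s = B^a mod p = 47^9 mod 53 = 42.
Step 4: Bob computes s = A^b mod p = 28^2 mod 53 = 42.
Both sides agree: shared secret = 42.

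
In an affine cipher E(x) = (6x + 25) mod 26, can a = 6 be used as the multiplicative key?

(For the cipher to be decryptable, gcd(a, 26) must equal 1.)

Step 1: Compute gcd(6, 26).
Step 2: gcd(6, 26) = 2.
Since gcd = 2 != 1, 6 shares a common factor with 26, so it cannot be used.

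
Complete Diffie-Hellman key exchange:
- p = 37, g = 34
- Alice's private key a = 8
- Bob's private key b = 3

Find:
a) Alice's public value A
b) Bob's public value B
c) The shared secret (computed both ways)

Step 1: A = g^a mod p = 34^8 mod 37 = 12.
Step 2: B = g^b mod p = 34^3 mod 37 = 10.
Step 3: Alice computes s = B^a mod p = 10^8 mod 37 = 26.
Step 4: Bob computes s = A^b mod p = 12^3 mod 37 = 26.
Both sides agree: shared secret = 26.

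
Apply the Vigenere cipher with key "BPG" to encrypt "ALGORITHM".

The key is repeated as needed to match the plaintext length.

Step 1: Repeat key to match plaintext length:
  Plaintext: ALGORITHM
  Key:       BPGBPGBPG
Step 2: Encrypt each letter:
  A(0) + B(1) = (0+1) mod 26 = 1 = B
  L(11) + P(15) = (11+15) mod 26 = 0 = A
  G(6) + G(6) = (6+6) mod 26 = 12 = M
  O(14) + B(1) = (14+1) mod 26 = 15 = P
  R(17) + P(15) = (17+15) mod 26 = 6 = G
  I(8) + G(6) = (8+6) mod 26 = 14 = O
  T(19) + B(1) = (19+1) mod 26 = 20 = U
  H(7) + P(15) = (7+15) mod 26 = 22 = W
  M(12) + G(6) = (12+6) mod 26 = 18 = S
Ciphertext: BAMPGOUWS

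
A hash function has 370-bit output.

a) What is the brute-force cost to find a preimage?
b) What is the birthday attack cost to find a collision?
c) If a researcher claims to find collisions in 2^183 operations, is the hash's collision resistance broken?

Step 1: Preimage resistance requires brute-force of 2^370 operations.
Step 2: Collision resistance (birthday bound) = 2^(370/2) = 2^185.
Step 3: The claimed attack costs 2^183 operations.
Step 4: Since 2^183 < 2^185, the claimed attack beats the generic birthday bound, so collision resistance is broken.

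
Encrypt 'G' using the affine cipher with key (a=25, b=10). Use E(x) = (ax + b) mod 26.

Step 1: Convert 'G' to number: x = 6.
Step 2: E(6) = (25 * 6 + 10) mod 26 = 160 mod 26 = 4.
Step 3: Convert 4 back to letter: E.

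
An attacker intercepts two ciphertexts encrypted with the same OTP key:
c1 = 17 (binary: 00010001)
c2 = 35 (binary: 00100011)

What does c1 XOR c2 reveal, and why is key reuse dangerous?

Step 1: c1 XOR c2 = (m1 XOR k) XOR (m2 XOR k).
Step 2: By XOR associativity/commutativity: = m1 XOR m2 XOR k XOR k = m1 XOR m2.
Step 3: 00010001 XOR 00100011 = 00110010 = 50.
Step 4: The key cancels out! An attacker learns m1 XOR m2 = 50, revealing the relationship between plaintexts.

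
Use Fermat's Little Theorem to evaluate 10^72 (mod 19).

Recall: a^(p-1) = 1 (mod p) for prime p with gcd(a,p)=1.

Step 1: Since 19 is prime, by Fermat's Little Theorem: 10^18 = 1 (mod 19).
Step 2: Reduce exponent: 72 mod 18 = 0.
Step 3: So 10^72 = 10^0 (mod 19).
Step 4: 10^0 mod 19 = 1.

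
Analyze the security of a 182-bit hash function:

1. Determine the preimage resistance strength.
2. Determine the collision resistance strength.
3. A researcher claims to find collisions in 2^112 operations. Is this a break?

Step 1: Preimage resistance requires brute-force of 2^182 operations.
Step 2: Collision resistance (birthday bound) = 2^(182/2) = 2^91.
Step 3: The claimed attack costs 2^112 operations.
Step 4: Since 2^112 >= 2^91, the claimed attack is no faster than the generic birthday attack, so this does not break collision resistance.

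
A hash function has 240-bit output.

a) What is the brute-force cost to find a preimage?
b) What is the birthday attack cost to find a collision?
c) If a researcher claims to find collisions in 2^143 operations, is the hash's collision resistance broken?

Step 1: Preimage resistance requires brute-force of 2^240 operations.
Step 2: Collision resistance (birthday bound) = 2^(240/2) = 2^120.
Step 3: The claimed attack costs 2^143 operations.
Step 4: Since 2^143 >= 2^120, the claimed attack is no faster than the generic birthday attack, so this does not break collision resistance.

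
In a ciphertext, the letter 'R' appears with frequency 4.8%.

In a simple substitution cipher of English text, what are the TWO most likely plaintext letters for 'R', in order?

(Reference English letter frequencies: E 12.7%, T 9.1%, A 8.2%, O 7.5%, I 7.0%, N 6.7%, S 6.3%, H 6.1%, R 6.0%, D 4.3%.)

Step 1: Observed frequency of 'R' is 4.8%.
Step 2: Compute distances to each reference frequency and sort:
  D (4.3%): difference = 0.5% <-- BEST
  R (6.0%): difference = 1.2% <-- RUNNER-UP
  H (6.1%): difference = 1.3%
  S (6.3%): difference = 1.5%
  N (6.7%): difference = 1.9%
Step 3: Most likely is 'D' (4.3%, diff 0.5%); second most likely is 'R' (6.0%, diff 1.2%).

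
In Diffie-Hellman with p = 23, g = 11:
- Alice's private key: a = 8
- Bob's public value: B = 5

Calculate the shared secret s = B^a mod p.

Step 1: s = B^a mod p = 5^8 mod 23.
  5^1 mod 23 = 5
  5^2 mod 23 = (5 * 5) mod 23 = 2
  5^3 mod 23 = (2 * 5) mod 23 = 10
  5^4 mod 23 = (10 * 5) mod 23 = 4
  5^5 mod 23 = (4 * 5) mod 23 = 20
  5^6 mod 23 = (20 * 5) mod 23 = 8
  5^7 mod 23 = (8 * 5) mod 23 = 17
  5^8 mod 23 = (17 * 5) mod 23 = 16
Result: shared secret = 16.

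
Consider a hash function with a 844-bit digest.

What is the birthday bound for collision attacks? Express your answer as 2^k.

Step 1: The birthday paradox gives collision probability ~50% after sqrt(2^n) = 2^(n/2) hashes.
Step 2: For 844-bit output: 2^(844/2) = 2^422.
Step 3: Approximately 2^422 hash computations needed.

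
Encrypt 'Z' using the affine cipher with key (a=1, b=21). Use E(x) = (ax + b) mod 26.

Step 1: Convert 'Z' to number: x = 25.
Step 2: E(25) = (1 * 25 + 21) mod 26 = 46 mod 26 = 20.
Step 3: Convert 20 back to letter: U.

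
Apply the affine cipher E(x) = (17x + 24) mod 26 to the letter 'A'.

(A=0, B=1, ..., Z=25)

Step 1: Convert 'A' to number: x = 0.
Step 2: E(0) = (17 * 0 + 24) mod 26 = 24 mod 26 = 24.
Step 3: Convert 24 back to letter: Y.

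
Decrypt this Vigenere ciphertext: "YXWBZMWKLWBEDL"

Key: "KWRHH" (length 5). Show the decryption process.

Step 1: Key 'KWRHH' has length 5. Extended key: KWRHHKWRHHKWRH
Step 2: Decrypt each position:
  Y(24) - K(10) = 14 = O
  X(23) - W(22) = 1 = B
  W(22) - R(17) = 5 = F
  B(1) - H(7) = 20 = U
  Z(25) - H(7) = 18 = S
  M(12) - K(10) = 2 = C
  W(22) - W(22) = 0 = A
  K(10) - R(17) = 19 = T
  L(11) - H(7) = 4 = E
  W(22) - H(7) = 15 = P
  B(1) - K(10) = 17 = R
  E(4) - W(22) = 8 = I
  D(3) - R(17) = 12 = M
  L(11) - H(7) = 4 = E
Plaintext: OBFUSCATEPRIME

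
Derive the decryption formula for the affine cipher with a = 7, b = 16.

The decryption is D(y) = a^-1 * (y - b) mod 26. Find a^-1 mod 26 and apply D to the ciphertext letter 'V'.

Step 1: Find a^-1, the modular inverse of 7 mod 26.
Step 2: We need 7 * a^-1 = 1 (mod 26).
Step 3: 7 * 15 = 105 = 4 * 26 + 1, so a^-1 = 15.
Step 4: D(y) = 15(y - 16) mod 26.
Step 5: Apply to 'V' (y = 21): D(21) = 15 * (21 - 16) mod 26 = 15 * 5 mod 26 = 23 -> 'X'.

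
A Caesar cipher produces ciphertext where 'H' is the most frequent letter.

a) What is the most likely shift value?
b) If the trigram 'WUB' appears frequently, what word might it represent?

Step 1: In English, 'E' is the most frequent letter (12.7%).
Step 2: The most frequent ciphertext letter is 'H' (position 7).
Step 3: Shift = (7 - 4) mod 26 = 3.
Step 4: Decrypt 'WUB' by shifting back 3:
  W -> T
  U -> R
  B -> Y
Step 5: 'WUB' decrypts to 'TRY'.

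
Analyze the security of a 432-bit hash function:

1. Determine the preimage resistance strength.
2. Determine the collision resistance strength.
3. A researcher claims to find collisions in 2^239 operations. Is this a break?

Step 1: Preimage resistance requires brute-force of 2^432 operations.
Step 2: Collision resistance (birthday bound) = 2^(432/2) = 2^216.
Step 3: The claimed attack costs 2^239 operations.
Step 4: Since 2^239 >= 2^216, the claimed attack is no faster than the generic birthday attack, so this does not break collision resistance.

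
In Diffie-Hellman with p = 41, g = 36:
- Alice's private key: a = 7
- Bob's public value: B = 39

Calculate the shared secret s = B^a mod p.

Step 1: s = B^a mod p = 39^7 mod 41.
  39^1 mod 41 = 39
  39^2 mod 41 = (39 * 39) mod 41 = 4
  39^3 mod 41 = (4 * 39) mod 41 = 33
  39^4 mod 41 = (33 * 39) mod 41 = 16
  39^5 mod 41 = (16 * 39) mod 41 = 9
  39^6 mod 41 = (9 * 39) mod 41 = 23
  39^7 mod 41 = (23 * 39) mod 41 = 36
Result: shared secret = 36.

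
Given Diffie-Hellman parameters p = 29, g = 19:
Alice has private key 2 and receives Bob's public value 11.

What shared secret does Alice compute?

Step 1: s = B^a mod p = 11^2 mod 29.
  11^1 mod 29 = 11
  11^2 mod 29 = (11 * 11) mod 29 = 5
Result: shared secret = 5.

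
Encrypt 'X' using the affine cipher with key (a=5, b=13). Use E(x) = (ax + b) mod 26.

Step 1: Convert 'X' to number: x = 23.
Step 2: E(23) = (5 * 23 + 13) mod 26 = 128 mod 26 = 24.
Step 3: Convert 24 back to letter: Y.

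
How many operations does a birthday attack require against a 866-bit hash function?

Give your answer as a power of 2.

Step 1: The birthday paradox gives collision probability ~50% after sqrt(2^n) = 2^(n/2) hashes.
Step 2: For 866-bit output: 2^(866/2) = 2^433.
Step 3: Approximately 2^433 hash computations needed.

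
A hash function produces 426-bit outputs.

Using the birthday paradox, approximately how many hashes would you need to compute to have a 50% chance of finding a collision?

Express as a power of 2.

Step 1: The birthday paradox gives collision probability ~50% after sqrt(2^n) = 2^(n/2) hashes.
Step 2: For 426-bit output: 2^(426/2) = 2^213.
Step 3: Approximately 2^213 hash computations needed.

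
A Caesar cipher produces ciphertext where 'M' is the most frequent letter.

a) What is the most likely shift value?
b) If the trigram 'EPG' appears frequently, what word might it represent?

Step 1: In English, 'E' is the most frequent letter (12.7%).
Step 2: The most frequent ciphertext letter is 'M' (position 12).
Step 3: Shift = (12 - 4) mod 26 = 8.
Step 4: Decrypt 'EPG' by shifting back 8:
  E -> W
  P -> H
  G -> Y
Step 5: 'EPG' decrypts to 'WHY'.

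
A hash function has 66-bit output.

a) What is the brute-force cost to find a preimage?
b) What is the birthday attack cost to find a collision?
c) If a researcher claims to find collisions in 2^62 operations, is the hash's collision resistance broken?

Step 1: Preimage resistance requires brute-force of 2^66 operations.
Step 2: Collision resistance (birthday bound) = 2^(66/2) = 2^33.
Step 3: The claimed attack costs 2^62 operations.
Step 4: Since 2^62 >= 2^33, the claimed attack is no faster than the generic birthday attack, so this does not break collision resistance.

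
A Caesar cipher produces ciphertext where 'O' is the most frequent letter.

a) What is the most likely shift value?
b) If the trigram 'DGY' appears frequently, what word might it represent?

Step 1: In English, 'E' is the most frequent letter (12.7%).
Step 2: The most frequent ciphertext letter is 'O' (position 14).
Step 3: Shift = (14 - 4) mod 26 = 10.
Step 4: Decrypt 'DGY' by shifting back 10:
  D -> T
  G -> W
  Y -> O
Step 5: 'DGY' decrypts to 'TWO'.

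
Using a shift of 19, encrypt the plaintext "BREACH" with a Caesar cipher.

Step 1: For each letter, shift forward by 19 positions (mod 26).
  B (position 1) -> position (1+19) mod 26 = 20 -> U
  R (position 17) -> position (17+19) mod 26 = 10 -> K
  E (position 4) -> position (4+19) mod 26 = 23 -> X
  A (position 0) -> position (0+19) mod 26 = 19 -> T
  C (position 2) -> position (2+19) mod 26 = 21 -> V
  H (position 7) -> position (7+19) mod 26 = 0 -> A
Result: UKXTVA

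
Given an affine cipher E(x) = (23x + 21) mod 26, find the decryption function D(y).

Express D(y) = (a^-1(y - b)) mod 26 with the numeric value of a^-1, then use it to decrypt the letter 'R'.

Step 1: Find a^-1, the modular inverse of 23 mod 26.
Step 2: We need 23 * a^-1 = 1 (mod 26).
Step 3: 23 * 17 = 391 = 15 * 26 + 1, so a^-1 = 17.
Step 4: D(y) = 17(y - 21) mod 26.
Step 5: Apply to 'R' (y = 17): D(17) = 17 * (17 - 21) mod 26 = 17 * -4 mod 26 = 10 -> 'K'.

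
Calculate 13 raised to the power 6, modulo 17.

Step 1: Compute 13^6 mod 17 step by step, reducing modulo 17 at each step.
  13^1 mod 17 = 13
  13^2 mod 17 = (13 * 13) mod 17 = 16
  13^3 mod 17 = (16 * 13) mod 17 = 4
  13^4 mod 17 = (4 * 13) mod 17 = 1
  13^5 mod 17 = (1 * 13) mod 17 = 13
  13^6 mod 17 = (13 * 13) mod 17 = 16
Step 2: Result = 16.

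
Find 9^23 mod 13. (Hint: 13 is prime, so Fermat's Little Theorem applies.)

Step 1: Since 13 is prime, by Fermat's Little Theorem: 9^12 = 1 (mod 13).
Step 2: Reduce exponent: 23 mod 12 = 11.
Step 3: So 9^23 = 9^11 (mod 13).
Step 4: 9^11 mod 13 = 3.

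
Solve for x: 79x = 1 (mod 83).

Step 1: We need x such that 79 * x = 1 (mod 83).
Step 2: Using the extended Euclidean algorithm or trial:
  79 * 62 = 4898 = 59 * 83 + 1.
Step 3: Since 4898 mod 83 = 1, the inverse is x = 62.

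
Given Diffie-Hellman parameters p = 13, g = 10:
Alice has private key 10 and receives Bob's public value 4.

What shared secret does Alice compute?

Step 1: s = B^a mod p = 4^10 mod 13.
  4^1 mod 13 = 4
  4^2 mod 13 = (4 * 4) mod 13 = 3
  4^3 mod 13 = (3 * 4) mod 13 = 12
  4^4 mod 13 = (12 * 4) mod 13 = 9
  4^5 mod 13 = (9 * 4) mod 13 = 10
  4^6 mod 13 = (10 * 4) mod 13 = 1
  4^7 mod 13 = (1 * 4) mod 13 = 4
  4^8 mod 13 = (4 * 4) mod 13 = 3
  4^9 mod 13 = (3 * 4) mod 13 = 12
  4^10 mod 13 = (12 * 4) mod 13 = 9
Result: shared secret = 9.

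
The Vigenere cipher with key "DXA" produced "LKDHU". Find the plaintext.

Step 1: Extend key: DXADX
Step 2: Decrypt each letter (c - k) mod 26:
  L(11) - D(3) = (11-3) mod 26 = 8 = I
  K(10) - X(23) = (10-23) mod 26 = 13 = N
  D(3) - A(0) = (3-0) mod 26 = 3 = D
  H(7) - D(3) = (7-3) mod 26 = 4 = E
  U(20) - X(23) = (20-23) mod 26 = 23 = X
Plaintext: INDEX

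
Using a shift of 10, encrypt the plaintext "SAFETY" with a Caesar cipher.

Step 1: For each letter, shift forward by 10 positions (mod 26).
  S (position 18) -> position (18+10) mod 26 = 2 -> C
  A (position 0) -> position (0+10) mod 26 = 10 -> K
  F (position 5) -> position (5+10) mod 26 = 15 -> P
  E (position 4) -> position (4+10) mod 26 = 14 -> O
  T (position 19) -> position (19+10) mod 26 = 3 -> D
  Y (position 24) -> position (24+10) mod 26 = 8 -> I
Result: CKPODI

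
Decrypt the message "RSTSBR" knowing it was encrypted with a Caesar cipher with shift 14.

Step 1: Reverse the shift by subtracting 14 from each letter position.
  R (position 17) -> position (17-14) mod 26 = 3 -> D
  S (position 18) -> position (18-14) mod 26 = 4 -> E
  T (position 19) -> position (19-14) mod 26 = 5 -> F
  S (position 18) -> position (18-14) mod 26 = 4 -> E
  B (position 1) -> position (1-14) mod 26 = 13 -> N
  R (position 17) -> position (17-14) mod 26 = 3 -> D
Decrypted message: DEFEND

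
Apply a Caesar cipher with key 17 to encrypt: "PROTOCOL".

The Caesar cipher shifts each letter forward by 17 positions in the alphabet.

Step 1: For each letter, shift forward by 17 positions (mod 26).
  P (position 15) -> position (15+17) mod 26 = 6 -> G
  R (position 17) -> position (17+17) mod 26 = 8 -> I
  O (position 14) -> position (14+17) mod 26 = 5 -> F
  T (position 19) -> position (19+17) mod 26 = 10 -> K
  O (position 14) -> position (14+17) mod 26 = 5 -> F
  C (position 2) -> position (2+17) mod 26 = 19 -> T
  O (position 14) -> position (14+17) mod 26 = 5 -> F
  L (position 11) -> position (11+17) mod 26 = 2 -> C
Result: GIFKFTFC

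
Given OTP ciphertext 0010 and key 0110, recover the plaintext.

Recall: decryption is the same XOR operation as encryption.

Step 1: XOR ciphertext with key:
  Ciphertext: 0010
  Key:        0110
  XOR:        0100
Step 2: Plaintext = 0100 = 4 in decimal.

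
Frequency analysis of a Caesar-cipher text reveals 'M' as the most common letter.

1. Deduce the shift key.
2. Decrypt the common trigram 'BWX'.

Step 1: In English, 'E' is the most frequent letter (12.7%).
Step 2: The most frequent ciphertext letter is 'M' (position 12).
Step 3: Shift = (12 - 4) mod 26 = 8.
Step 4: Decrypt 'BWX' by shifting back 8:
  B -> T
  W -> O
  X -> P
Step 5: 'BWX' decrypts to 'TOP'.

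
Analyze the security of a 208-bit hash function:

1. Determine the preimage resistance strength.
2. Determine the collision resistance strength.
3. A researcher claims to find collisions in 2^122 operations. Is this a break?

Step 1: Preimage resistance requires brute-force of 2^208 operations.
Step 2: Collision resistance (birthday bound) = 2^(208/2) = 2^104.
Step 3: The claimed attack costs 2^122 operations.
Step 4: Since 2^122 >= 2^104, the claimed attack is no faster than the generic birthday attack, so this does not break collision resistance.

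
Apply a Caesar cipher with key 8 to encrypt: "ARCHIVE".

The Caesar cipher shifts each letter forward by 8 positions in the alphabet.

Step 1: For each letter, shift forward by 8 positions (mod 26).
  A (position 0) -> position (0+8) mod 26 = 8 -> I
  R (position 17) -> position (17+8) mod 26 = 25 -> Z
  C (position 2) -> position (2+8) mod 26 = 10 -> K
  H (position 7) -> position (7+8) mod 26 = 15 -> P
  I (position 8) -> position (8+8) mod 26 = 16 -> Q
  V (position 21) -> position (21+8) mod 26 = 3 -> D
  E (position 4) -> position (4+8) mod 26 = 12 -> M
Result: IZKPQDM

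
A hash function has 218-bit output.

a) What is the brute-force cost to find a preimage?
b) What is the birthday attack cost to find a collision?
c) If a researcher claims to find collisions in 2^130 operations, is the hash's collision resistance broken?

Step 1: Preimage resistance requires brute-force of 2^218 operations.
Step 2: Collision resistance (birthday bound) = 2^(218/2) = 2^109.
Step 3: The claimed attack costs 2^130 operations.
Step 4: Since 2^130 >= 2^109, the claimed attack is no faster than the generic birthday attack, so this does not break collision resistance.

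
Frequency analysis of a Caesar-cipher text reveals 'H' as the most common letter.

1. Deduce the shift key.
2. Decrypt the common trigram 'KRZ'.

Step 1: In English, 'E' is the most frequent letter (12.7%).
Step 2: The most frequent ciphertext letter is 'H' (position 7).
Step 3: Shift = (7 - 4) mod 26 = 3.
Step 4: Decrypt 'KRZ' by shifting back 3:
  K -> H
  R -> O
  Z -> W
Step 5: 'KRZ' decrypts to 'HOW'.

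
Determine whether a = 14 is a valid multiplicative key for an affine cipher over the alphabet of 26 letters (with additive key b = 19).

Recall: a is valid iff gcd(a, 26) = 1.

Step 1: Compute gcd(14, 26).
Step 2: gcd(14, 26) = 2.
Since gcd = 2 != 1, 14 shares a common factor with 26, so it cannot be used.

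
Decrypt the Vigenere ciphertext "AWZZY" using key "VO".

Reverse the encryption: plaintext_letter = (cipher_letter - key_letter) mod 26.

Step 1: Extend key: VOVOV
Step 2: Decrypt each letter (c - k) mod 26:
  A(0) - V(21) = (0-21) mod 26 = 5 = F
  W(22) - O(14) = (22-14) mod 26 = 8 = I
  Z(25) - V(21) = (25-21) mod 26 = 4 = E
  Z(25) - O(14) = (25-14) mod 26 = 11 = L
  Y(24) - V(21) = (24-21) mod 26 = 3 = D
Plaintext: FIELD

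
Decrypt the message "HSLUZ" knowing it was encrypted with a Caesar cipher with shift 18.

Step 1: Reverse the shift by subtracting 18 from each letter position.
  H (position 7) -> position (7-18) mod 26 = 15 -> P
  S (position 18) -> position (18-18) mod 26 = 0 -> A
  L (position 11) -> position (11-18) mod 26 = 19 -> T
  U (position 20) -> position (20-18) mod 26 = 2 -> C
  Z (position 25) -> position (25-18) mod 26 = 7 -> H
Decrypted message: PATCH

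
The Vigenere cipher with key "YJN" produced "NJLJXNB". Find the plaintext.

Step 1: Extend key: YJNYJNY
Step 2: Decrypt each letter (c - k) mod 26:
  N(13) - Y(24) = (13-24) mod 26 = 15 = P
  J(9) - J(9) = (9-9) mod 26 = 0 = A
  L(11) - N(13) = (11-13) mod 26 = 24 = Y
  J(9) - Y(24) = (9-24) mod 26 = 11 = L
  X(23) - J(9) = (23-9) mod 26 = 14 = O
  N(13) - N(13) = (13-13) mod 26 = 0 = A
  B(1) - Y(24) = (1-24) mod 26 = 3 = D
Plaintext: PAYLOAD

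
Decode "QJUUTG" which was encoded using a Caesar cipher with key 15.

Step 1: Reverse the shift by subtracting 15 from each letter position.
  Q (position 16) -> position (16-15) mod 26 = 1 -> B
  J (position 9) -> position (9-15) mod 26 = 20 -> U
  U (position 20) -> position (20-15) mod 26 = 5 -> F
  U (position 20) -> position (20-15) mod 26 = 5 -> F
  T (position 19) -> position (19-15) mod 26 = 4 -> E
  G (position 6) -> position (6-15) mod 26 = 17 -> R
Decrypted message: BUFFER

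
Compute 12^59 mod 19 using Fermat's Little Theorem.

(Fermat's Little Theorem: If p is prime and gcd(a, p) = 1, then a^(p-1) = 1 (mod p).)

Step 1: Since 19 is prime, by Fermat's Little Theorem: 12^18 = 1 (mod 19).
Step 2: Reduce exponent: 59 mod 18 = 5.
Step 3: So 12^59 = 12^5 (mod 19).
Step 4: 12^5 mod 19 = 8.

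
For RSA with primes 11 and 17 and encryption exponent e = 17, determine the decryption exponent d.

Step 1: n = 11 * 17 = 187.
Step 2: phi(n) = 10 * 16 = 160.
Step 3: Find d such that 17 * d = 1 (mod 160).
Step 4: d = 17^(-1) mod 160 = 113.
Verification: 17 * 113 = 1921 = 12 * 160 + 1.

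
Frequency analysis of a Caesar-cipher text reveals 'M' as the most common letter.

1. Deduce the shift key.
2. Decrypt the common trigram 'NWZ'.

Step 1: In English, 'E' is the most frequent letter (12.7%).
Step 2: The most frequent ciphertext letter is 'M' (position 12).
Step 3: Shift = (12 - 4) mod 26 = 8.
Step 4: Decrypt 'NWZ' by shifting back 8:
  N -> F
  W -> O
  Z -> R
Step 5: 'NWZ' decrypts to 'FOR'.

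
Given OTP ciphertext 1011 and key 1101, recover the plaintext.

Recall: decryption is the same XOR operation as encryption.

Step 1: XOR ciphertext with key:
  Ciphertext: 1011
  Key:        1101
  XOR:        0110
Step 2: Plaintext = 0110 = 6 in decimal.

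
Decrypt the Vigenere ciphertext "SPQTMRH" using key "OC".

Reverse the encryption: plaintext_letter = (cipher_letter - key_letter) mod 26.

Step 1: Extend key: OCOCOCO
Step 2: Decrypt each letter (c - k) mod 26:
  S(18) - O(14) = (18-14) mod 26 = 4 = E
  P(15) - C(2) = (15-2) mod 26 = 13 = N
  Q(16) - O(14) = (16-14) mod 26 = 2 = C
  T(19) - C(2) = (19-2) mod 26 = 17 = R
  M(12) - O(14) = (12-14) mod 26 = 24 = Y
  R(17) - C(2) = (17-2) mod 26 = 15 = P
  H(7) - O(14) = (7-14) mod 26 = 19 = T
Plaintext: ENCRYPT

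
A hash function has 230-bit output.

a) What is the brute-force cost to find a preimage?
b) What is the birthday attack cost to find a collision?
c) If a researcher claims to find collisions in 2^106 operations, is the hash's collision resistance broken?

Step 1: Preimage resistance requires brute-force of 2^230 operations.
Step 2: Collision resistance (birthday bound) = 2^(230/2) = 2^115.
Step 3: The claimed attack costs 2^106 operations.
Step 4: Since 2^106 < 2^115, the claimed attack beats the generic birthday bound, so collision resistance is broken.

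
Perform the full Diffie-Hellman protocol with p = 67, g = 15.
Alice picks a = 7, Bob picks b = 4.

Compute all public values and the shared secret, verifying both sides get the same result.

Step 1: A = g^a mod p = 15^7 mod 67 = 62.
Step 2: B = g^b mod p = 15^4 mod 67 = 40.
Step 3: Alice computes s = B^a mod p = 40^7 mod 67 = 22.
Step 4: Bob computes s = A^b mod p = 62^4 mod 67 = 22.
Both sides agree: shared secret = 22.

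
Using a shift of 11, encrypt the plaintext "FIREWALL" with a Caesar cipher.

Step 1: For each letter, shift forward by 11 positions (mod 26).
  F (position 5) -> position (5+11) mod 26 = 16 -> Q
  I (position 8) -> position (8+11) mod 26 = 19 -> T
  R (position 17) -> position (17+11) mod 26 = 2 -> C
  E (position 4) -> position (4+11) mod 26 = 15 -> P
  W (position 22) -> position (22+11) mod 26 = 7 -> H
  A (position 0) -> position (0+11) mod 26 = 11 -> L
  L (position 11) -> position (11+11) mod 26 = 22 -> W
  L (position 11) -> position (11+11) mod 26 = 22 -> W
Result: QTCPHLWW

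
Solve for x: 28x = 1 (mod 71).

Step 1: We need x such that 28 * x = 1 (mod 71).
Step 2: Using the extended Euclidean algorithm or trial:
  28 * 33 = 924 = 13 * 71 + 1.
Step 3: Since 924 mod 71 = 1, the inverse is x = 33.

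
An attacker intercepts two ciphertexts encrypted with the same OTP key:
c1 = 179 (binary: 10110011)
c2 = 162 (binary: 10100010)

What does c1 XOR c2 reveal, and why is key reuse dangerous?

Step 1: c1 XOR c2 = (m1 XOR k) XOR (m2 XOR k).
Step 2: By XOR associativity/commutativity: = m1 XOR m2 XOR k XOR k = m1 XOR m2.
Step 3: 10110011 XOR 10100010 = 00010001 = 17.
Step 4: The key cancels out! An attacker learns m1 XOR m2 = 17, revealing the relationship between plaintexts.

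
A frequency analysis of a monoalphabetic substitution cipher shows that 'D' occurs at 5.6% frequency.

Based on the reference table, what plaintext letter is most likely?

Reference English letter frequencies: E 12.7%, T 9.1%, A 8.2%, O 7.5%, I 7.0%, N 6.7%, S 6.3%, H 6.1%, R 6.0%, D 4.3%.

Step 1: The observed frequency is 5.6%.
Step 2: Compare with English frequencies:
  E: 12.7% (difference: 7.1%)
  T: 9.1% (difference: 3.5%)
  A: 8.2% (difference: 2.6%)
  O: 7.5% (difference: 1.9%)
  I: 7.0% (difference: 1.4%)
  N: 6.7% (difference: 1.1%)
  S: 6.3% (difference: 0.7%)
  H: 6.1% (difference: 0.5%)
  R: 6.0% (difference: 0.4%) <-- closest
  D: 4.3% (difference: 1.3%)
Step 3: 'D' most likely represents 'R' (frequency 6.0%).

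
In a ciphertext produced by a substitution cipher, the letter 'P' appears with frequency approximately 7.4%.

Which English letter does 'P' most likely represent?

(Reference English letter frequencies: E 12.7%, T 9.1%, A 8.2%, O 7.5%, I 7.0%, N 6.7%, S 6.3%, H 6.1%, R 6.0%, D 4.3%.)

Step 1: The observed frequency is 7.4%.
Step 2: Compare with English frequencies:
  E: 12.7% (difference: 5.3%)
  T: 9.1% (difference: 1.7%)
  A: 8.2% (difference: 0.8%)
  O: 7.5% (difference: 0.1%) <-- closest
  I: 7.0% (difference: 0.4%)
  N: 6.7% (difference: 0.7%)
  S: 6.3% (difference: 1.1%)
  H: 6.1% (difference: 1.3%)
  R: 6.0% (difference: 1.4%)
  D: 4.3% (difference: 3.1%)
Step 3: 'P' most likely represents 'O' (frequency 7.5%).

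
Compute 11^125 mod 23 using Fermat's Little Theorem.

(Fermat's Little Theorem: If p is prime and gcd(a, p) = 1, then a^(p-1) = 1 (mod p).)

Step 1: Since 23 is prime, by Fermat's Little Theorem: 11^22 = 1 (mod 23).
Step 2: Reduce exponent: 125 mod 22 = 15.
Step 3: So 11^125 = 11^15 (mod 23).
Step 4: 11^15 mod 23 = 10.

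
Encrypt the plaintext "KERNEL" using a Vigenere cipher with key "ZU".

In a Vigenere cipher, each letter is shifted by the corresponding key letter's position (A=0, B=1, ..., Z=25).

Step 1: Repeat key to match plaintext length:
  Plaintext: KERNEL
  Key:       ZUZUZU
Step 2: Encrypt each letter:
  K(10) + Z(25) = (10+25) mod 26 = 9 = J
  E(4) + U(20) = (4+20) mod 26 = 24 = Y
  R(17) + Z(25) = (17+25) mod 26 = 16 = Q
  N(13) + U(20) = (13+20) mod 26 = 7 = H
  E(4) + Z(25) = (4+25) mod 26 = 3 = D
  L(11) + U(20) = (11+20) mod 26 = 5 = F
Ciphertext: JYQHDF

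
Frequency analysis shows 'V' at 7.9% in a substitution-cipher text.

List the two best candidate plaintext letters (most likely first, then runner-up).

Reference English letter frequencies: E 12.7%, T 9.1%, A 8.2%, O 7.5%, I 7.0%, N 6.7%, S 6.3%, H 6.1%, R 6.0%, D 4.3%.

Step 1: Observed frequency of 'V' is 7.9%.
Step 2: Compute distances to each reference frequency and sort:
  A (8.2%): difference = 0.3% <-- BEST
  O (7.5%): difference = 0.4% <-- RUNNER-UP
  I (7.0%): difference = 0.9%
  T (9.1%): difference = 1.2%
  N (6.7%): difference = 1.2%
Step 3: Most likely is 'A' (8.2%, diff 0.3%); second most likely is 'O' (7.5%, diff 0.4%).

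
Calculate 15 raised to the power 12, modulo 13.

Step 1: Compute 15^12 mod 13 step by step, reducing modulo 13 at each step.
  15^1 mod 13 = 2
  15^2 mod 13 = (2 * 15) mod 13 = 4
  15^3 mod 13 = (4 * 15) mod 13 = 8
  15^4 mod 13 = (8 * 15) mod 13 = 3
  15^5 mod 13 = (3 * 15) mod 13 = 6
  15^6 mod 13 = (6 * 15) mod 13 = 12
  15^7 mod 13 = (12 * 15) mod 13 = 11
  15^8 mod 13 = (11 * 15) mod 13 = 9
  15^9 mod 13 = (9 * 15) mod 13 = 5
  15^10 mod 13 = (5 * 15) mod 13 = 10
  15^11 mod 13 = (10 * 15) mod 13 = 7
  15^12 mod 13 = (7 * 15) mod 13 = 1
Step 2: Result = 1.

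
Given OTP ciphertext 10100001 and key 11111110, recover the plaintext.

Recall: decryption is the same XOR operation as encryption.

Step 1: XOR ciphertext with key:
  Ciphertext: 10100001
  Key:        11111110
  XOR:        01011111
Step 2: Plaintext = 01011111 = 95 in decimal.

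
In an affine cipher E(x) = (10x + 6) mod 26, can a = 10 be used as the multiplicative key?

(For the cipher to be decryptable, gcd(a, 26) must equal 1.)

Step 1: Compute gcd(10, 26).
Step 2: gcd(10, 26) = 2.
Since gcd = 2 != 1, 10 shares a common factor with 26, so it cannot be used.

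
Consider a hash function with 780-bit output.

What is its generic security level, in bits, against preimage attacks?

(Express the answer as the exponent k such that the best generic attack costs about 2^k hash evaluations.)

Step 1: The hash has a 780-bit output.
Step 2: Preimage resistance means: given a digest h(x), it should be infeasible to find any input that hashes to it.
With a 780-bit output there are 2^780 possible digests, so a generic brute-force preimage search costs about 2^780 evaluations.
Step 3: Security level = 780 bits.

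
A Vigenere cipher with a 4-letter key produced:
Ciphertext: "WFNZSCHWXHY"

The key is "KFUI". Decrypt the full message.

Step 1: Key 'KFUI' has length 4. Extended key: KFUIKFUIKFU
Step 2: Decrypt each position:
  W(22) - K(10) = 12 = M
  F(5) - F(5) = 0 = A
  N(13) - U(20) = 19 = T
  Z(25) - I(8) = 17 = R
  S(18) - K(10) = 8 = I
  C(2) - F(5) = 23 = X
  H(7) - U(20) = 13 = N
  W(22) - I(8) = 14 = O
  X(23) - K(10) = 13 = N
  H(7) - F(5) = 2 = C
  Y(24) - U(20) = 4 = E
Plaintext: MATRIXNONCE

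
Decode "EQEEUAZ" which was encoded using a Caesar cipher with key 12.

Step 1: Reverse the shift by subtracting 12 from each letter position.
  E (position 4) -> position (4-12) mod 26 = 18 -> S
  Q (position 16) -> position (16-12) mod 26 = 4 -> E
  E (position 4) -> position (4-12) mod 26 = 18 -> S
  E (position 4) -> position (4-12) mod 26 = 18 -> S
  U (position 20) -> position (20-12) mod 26 = 8 -> I
  A (position 0) -> position (0-12) mod 26 = 14 -> O
  Z (position 25) -> position (25-12) mod 26 = 13 -> N
Decrypted message: SESSION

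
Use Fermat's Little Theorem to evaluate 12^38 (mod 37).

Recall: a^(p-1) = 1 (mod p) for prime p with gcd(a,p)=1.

Step 1: Since 37 is prime, by Fermat's Little Theorem: 12^36 = 1 (mod 37).
Step 2: Reduce exponent: 38 mod 36 = 2.
Step 3: So 12^38 = 12^2 (mod 37).
Step 4: 12^2 mod 37 = 33.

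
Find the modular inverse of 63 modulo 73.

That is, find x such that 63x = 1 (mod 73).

Step 1: We need x such that 63 * x = 1 (mod 73).
Step 2: Using the extended Euclidean algorithm or trial:
  63 * 51 = 3213 = 44 * 73 + 1.
Step 3: Since 3213 mod 73 = 1, the inverse is x = 51.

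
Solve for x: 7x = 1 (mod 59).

Step 1: We need x such that 7 * x = 1 (mod 59).
Step 2: Using the extended Euclidean algorithm or trial:
  7 * 17 = 119 = 2 * 59 + 1.
Step 3: Since 119 mod 59 = 1, the inverse is x = 17.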